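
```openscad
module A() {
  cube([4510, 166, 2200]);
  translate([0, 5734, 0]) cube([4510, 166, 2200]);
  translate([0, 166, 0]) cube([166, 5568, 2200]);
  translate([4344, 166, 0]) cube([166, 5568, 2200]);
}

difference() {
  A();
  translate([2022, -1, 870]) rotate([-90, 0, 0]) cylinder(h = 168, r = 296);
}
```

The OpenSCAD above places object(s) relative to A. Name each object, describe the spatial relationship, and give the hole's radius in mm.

The subtracted cylinder has r = 296 mm.

A is a house frame. The house frame has a circular hole through its front wall. The hole's radius is 296 mm.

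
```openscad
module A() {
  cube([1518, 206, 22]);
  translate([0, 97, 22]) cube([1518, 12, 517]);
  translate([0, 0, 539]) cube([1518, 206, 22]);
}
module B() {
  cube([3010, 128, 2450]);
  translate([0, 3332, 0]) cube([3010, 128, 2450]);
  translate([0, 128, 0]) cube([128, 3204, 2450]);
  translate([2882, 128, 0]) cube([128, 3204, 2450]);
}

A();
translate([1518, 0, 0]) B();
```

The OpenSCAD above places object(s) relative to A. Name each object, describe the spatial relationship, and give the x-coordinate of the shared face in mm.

A is an I-beam. B is a house frame. The house frame is against the I-beam's +x side, with their −y faces flush. The x-coordinate of the shared face is 1518 mm.

The I-beam's +x face and the house frame's −x face are both at x = 1518 mm.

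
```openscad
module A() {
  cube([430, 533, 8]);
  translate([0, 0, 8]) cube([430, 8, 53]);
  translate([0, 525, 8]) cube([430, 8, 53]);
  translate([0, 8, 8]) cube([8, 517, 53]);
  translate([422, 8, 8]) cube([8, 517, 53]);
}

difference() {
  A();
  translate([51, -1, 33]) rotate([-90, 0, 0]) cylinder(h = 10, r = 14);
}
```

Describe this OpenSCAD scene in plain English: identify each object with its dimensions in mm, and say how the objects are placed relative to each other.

A is an open storage box with external size 430×533×61 mm and wall thickness 8 mm (the base is also 8 mm thick). The base covers the whole footprint; the four walls stand on the base, with the y-facing walls full-width and the x-facing walls fitting between their inner faces.

The open box has a circular hole of radius 14 mm through its front wall, centred at (x = 51, z = 33).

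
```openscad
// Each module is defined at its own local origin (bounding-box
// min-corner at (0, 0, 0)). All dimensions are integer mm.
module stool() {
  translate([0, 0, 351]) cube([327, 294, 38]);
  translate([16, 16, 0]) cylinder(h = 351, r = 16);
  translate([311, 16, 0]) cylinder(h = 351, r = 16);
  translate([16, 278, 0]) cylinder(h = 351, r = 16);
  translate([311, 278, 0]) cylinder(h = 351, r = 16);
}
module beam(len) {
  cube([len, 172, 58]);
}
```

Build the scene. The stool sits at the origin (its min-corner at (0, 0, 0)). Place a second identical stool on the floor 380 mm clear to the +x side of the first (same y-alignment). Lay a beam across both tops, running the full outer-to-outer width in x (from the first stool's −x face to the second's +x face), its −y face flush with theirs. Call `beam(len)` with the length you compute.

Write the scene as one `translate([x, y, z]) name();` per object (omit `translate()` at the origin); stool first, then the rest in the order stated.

stool();
translate([707, 0, 0]) stool();
translate([0, 0, 389]) beam(1034);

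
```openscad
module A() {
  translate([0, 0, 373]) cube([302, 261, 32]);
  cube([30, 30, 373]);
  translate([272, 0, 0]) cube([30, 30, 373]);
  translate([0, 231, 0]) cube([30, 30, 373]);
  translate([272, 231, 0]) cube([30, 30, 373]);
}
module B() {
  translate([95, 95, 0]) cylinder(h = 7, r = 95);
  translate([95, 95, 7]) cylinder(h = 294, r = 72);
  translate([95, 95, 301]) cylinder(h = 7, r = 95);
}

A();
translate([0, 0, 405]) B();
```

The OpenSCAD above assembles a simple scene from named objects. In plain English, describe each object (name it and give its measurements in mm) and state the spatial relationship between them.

A is a four-legged stool. The seat is a 302×261×32 mm slab whose top surface is at z = 405 mm; four square legs, each 30×30 mm in cross-section, run from the floor (z = 0) to the underside of the seat, each flush with a corner of the seat.

B is a spool: two coaxial disc flanges of radius 95 mm and thickness 7 mm, joined by a core cylinder of radius 72 mm and height 294 mm. The lower flange rests on z = 0 and the three cylinders share a vertical axis.

The spool is on top of the stool.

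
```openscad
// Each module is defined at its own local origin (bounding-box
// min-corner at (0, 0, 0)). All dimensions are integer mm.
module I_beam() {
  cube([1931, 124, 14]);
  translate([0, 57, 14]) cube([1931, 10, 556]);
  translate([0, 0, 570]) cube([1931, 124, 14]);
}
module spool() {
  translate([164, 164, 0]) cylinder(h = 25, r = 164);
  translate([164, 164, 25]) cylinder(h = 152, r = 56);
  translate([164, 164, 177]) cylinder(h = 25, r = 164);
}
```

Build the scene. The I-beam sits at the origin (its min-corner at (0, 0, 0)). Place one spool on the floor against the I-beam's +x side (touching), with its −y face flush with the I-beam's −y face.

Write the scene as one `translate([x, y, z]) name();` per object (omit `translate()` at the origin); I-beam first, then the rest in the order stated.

I_beam();
translate([1931, 0, 0]) spool();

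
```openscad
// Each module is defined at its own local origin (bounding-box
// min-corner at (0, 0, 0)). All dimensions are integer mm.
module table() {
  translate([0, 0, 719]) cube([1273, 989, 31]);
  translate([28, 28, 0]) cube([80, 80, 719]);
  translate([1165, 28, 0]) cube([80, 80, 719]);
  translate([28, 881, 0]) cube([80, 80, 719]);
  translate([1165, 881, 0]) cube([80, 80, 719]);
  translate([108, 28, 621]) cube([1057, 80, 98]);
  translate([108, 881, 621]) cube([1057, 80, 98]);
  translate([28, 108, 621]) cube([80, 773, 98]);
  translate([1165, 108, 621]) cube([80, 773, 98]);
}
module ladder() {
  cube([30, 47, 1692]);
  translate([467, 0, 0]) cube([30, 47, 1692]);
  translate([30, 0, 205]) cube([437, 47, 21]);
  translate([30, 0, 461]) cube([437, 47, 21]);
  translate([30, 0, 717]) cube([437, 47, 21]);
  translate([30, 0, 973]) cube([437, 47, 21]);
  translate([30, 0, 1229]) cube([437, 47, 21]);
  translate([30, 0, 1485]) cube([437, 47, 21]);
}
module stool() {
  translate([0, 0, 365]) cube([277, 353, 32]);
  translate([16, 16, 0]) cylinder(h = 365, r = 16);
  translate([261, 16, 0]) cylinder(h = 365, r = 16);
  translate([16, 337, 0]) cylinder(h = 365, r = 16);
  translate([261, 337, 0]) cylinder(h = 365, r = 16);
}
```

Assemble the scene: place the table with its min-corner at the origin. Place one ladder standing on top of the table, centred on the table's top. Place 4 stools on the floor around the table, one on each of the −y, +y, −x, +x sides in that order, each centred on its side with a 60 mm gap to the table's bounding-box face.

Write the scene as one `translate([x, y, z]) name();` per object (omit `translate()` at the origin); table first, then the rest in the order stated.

table();
translate([388, 471, 750]) ladder();
translate([498, -413, 0]) stool();
translate([498, 1049, 0]) stool();
translate([-337, 318, 0]) stool();
translate([1333, 318, 0]) stool();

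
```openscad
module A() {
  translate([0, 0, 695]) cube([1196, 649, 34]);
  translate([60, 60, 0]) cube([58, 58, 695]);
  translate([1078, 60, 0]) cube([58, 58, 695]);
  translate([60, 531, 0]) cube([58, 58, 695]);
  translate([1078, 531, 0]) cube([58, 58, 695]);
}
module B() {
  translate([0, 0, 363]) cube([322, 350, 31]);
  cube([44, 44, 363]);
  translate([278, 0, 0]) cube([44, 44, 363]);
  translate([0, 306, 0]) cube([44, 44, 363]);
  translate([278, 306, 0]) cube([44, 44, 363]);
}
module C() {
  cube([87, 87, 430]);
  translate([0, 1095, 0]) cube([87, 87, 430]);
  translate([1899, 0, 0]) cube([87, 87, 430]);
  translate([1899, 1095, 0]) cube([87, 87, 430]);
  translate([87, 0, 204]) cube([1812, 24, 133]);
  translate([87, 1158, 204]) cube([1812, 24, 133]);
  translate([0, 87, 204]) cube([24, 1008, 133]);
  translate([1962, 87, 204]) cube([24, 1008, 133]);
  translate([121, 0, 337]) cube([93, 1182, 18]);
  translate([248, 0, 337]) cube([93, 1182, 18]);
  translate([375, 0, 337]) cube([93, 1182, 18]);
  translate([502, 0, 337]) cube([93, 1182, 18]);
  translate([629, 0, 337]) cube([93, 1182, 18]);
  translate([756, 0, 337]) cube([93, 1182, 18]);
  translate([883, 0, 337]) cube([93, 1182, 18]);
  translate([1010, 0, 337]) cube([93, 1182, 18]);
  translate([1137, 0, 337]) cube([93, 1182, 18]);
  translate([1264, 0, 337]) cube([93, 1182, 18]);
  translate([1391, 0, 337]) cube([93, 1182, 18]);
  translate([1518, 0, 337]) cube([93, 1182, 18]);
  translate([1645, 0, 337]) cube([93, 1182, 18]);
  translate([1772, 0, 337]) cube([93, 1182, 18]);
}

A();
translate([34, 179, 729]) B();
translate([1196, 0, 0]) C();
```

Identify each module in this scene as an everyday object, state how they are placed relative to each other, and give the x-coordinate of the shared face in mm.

A is a table. B is a stool. C is a bed frame. The stool is on top of the table. The bed frame is against the table's +x side, with their −y faces flush. The x-coordinate of the shared face is 1196 mm.

The table's +x face and the bed frame's −x face are both at x = 1196 mm.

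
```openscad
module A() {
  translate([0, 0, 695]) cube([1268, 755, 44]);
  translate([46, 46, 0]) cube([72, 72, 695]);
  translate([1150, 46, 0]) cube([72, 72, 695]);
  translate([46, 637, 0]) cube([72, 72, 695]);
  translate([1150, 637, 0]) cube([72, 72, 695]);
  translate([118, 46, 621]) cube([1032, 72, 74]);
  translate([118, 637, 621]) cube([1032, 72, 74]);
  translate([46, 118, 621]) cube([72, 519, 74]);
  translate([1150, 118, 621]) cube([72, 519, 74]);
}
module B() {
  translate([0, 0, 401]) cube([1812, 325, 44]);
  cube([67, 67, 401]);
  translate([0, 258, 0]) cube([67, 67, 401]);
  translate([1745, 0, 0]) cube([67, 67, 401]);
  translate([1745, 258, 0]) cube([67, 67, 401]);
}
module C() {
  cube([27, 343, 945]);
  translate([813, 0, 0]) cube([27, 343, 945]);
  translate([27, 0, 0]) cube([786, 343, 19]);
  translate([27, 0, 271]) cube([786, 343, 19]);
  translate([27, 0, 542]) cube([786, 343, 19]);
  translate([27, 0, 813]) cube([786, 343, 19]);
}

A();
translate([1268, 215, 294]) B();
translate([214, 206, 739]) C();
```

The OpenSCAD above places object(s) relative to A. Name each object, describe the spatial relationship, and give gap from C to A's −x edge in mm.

The bookshelf's min-x is at 214; the table's min-x is 0; gap = 214 mm.

A is a table. B is a bench. C is a bookshelf. The bench is beside the table with their tops flush at z = 739. The bookshelf is on top of the table, centred. The gap from the bookshelf to the table's −x edge is 214 mm.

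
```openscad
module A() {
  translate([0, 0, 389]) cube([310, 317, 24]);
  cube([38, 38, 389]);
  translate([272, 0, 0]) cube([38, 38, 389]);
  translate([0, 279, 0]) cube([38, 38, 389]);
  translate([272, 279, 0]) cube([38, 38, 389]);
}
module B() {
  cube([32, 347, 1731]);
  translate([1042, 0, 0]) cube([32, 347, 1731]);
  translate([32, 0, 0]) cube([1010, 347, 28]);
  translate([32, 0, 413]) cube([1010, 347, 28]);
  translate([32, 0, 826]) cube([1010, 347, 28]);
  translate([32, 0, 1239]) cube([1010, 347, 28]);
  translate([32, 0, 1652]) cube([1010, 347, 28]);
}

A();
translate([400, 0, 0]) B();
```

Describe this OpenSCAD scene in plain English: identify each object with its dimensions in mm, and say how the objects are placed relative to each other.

A is a simple wooden stool: a rectangular seat 310 mm (x) by 317 mm (y), 24 mm thick, top face at z = 413 mm, on four square legs, each 38×38 mm in cross-section. The legs rest on z = 0, each flush with a corner of the seat.

B is an open bookshelf. Two side panels, each 32 mm thick, 347 mm deep and 1731 mm tall, stand 1074 mm apart (outside-to-outside). Between them sit 5 shelves, each 28 mm thick and 347 mm deep, spanning the full gap between the sides. The bottom shelf rests on the floor (its underside at z = 0) and the clear gap between one shelf's top and the next shelf's underside is 385 mm.

The bookshelf is on the floor beside the stool on its +x side.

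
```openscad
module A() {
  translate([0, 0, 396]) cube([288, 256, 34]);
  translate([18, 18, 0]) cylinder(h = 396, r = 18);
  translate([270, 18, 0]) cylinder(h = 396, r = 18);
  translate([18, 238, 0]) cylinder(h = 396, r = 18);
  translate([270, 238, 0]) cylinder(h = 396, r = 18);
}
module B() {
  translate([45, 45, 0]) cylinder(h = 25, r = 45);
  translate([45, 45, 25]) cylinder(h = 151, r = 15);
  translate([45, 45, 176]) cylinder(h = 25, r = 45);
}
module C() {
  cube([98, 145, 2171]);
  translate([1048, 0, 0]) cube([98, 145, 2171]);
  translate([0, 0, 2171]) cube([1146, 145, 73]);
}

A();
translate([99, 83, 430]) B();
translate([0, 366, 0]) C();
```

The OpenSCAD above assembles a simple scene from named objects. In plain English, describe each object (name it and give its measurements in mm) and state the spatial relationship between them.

A is a four-legged stool. The seat is a 288×256×34 mm slab whose top surface is at z = 430 mm; four round legs, each 36 mm in diameter, run from the floor (z = 0) to the underside of the seat, each leg's axis is inset half a diameter from the nearest pair of seat edges (so the leg's bounding box is flush with the corner).

B is a spool: two coaxial disc flanges of radius 45 mm and thickness 25 mm, joined by a core cylinder of radius 15 mm and height 151 mm. The lower flange rests on z = 0 and the three cylinders share a vertical axis.

C is a rectangular door frame: two vertical jambs of 98×145 mm section, 2171 mm tall, with a clear opening 950 mm wide between their inner faces. A header 73 mm tall and 145 mm deep lies on top of the jambs and spans the full outside width.

The spool is on top of the stool, centred. The door frame is on the floor beside the stool on its +y side.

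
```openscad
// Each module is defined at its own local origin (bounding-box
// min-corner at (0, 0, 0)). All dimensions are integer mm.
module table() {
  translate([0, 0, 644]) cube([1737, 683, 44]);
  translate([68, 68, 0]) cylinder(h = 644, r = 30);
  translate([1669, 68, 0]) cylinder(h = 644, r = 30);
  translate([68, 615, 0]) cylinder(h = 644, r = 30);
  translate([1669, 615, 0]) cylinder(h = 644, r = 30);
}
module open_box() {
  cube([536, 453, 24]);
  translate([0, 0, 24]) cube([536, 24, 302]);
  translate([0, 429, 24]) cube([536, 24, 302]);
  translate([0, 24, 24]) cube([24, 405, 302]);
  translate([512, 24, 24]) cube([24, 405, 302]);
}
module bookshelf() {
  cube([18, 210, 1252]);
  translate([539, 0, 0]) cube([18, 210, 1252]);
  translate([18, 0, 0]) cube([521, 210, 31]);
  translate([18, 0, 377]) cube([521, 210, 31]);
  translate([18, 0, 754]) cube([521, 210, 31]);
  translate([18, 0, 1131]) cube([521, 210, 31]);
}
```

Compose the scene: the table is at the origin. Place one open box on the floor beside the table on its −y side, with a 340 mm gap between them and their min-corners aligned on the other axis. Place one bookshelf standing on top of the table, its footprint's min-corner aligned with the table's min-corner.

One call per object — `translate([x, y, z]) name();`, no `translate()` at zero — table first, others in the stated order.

table();
translate([0, -793, 0]) open_box();
translate([0, 0, 688]) bookshelf();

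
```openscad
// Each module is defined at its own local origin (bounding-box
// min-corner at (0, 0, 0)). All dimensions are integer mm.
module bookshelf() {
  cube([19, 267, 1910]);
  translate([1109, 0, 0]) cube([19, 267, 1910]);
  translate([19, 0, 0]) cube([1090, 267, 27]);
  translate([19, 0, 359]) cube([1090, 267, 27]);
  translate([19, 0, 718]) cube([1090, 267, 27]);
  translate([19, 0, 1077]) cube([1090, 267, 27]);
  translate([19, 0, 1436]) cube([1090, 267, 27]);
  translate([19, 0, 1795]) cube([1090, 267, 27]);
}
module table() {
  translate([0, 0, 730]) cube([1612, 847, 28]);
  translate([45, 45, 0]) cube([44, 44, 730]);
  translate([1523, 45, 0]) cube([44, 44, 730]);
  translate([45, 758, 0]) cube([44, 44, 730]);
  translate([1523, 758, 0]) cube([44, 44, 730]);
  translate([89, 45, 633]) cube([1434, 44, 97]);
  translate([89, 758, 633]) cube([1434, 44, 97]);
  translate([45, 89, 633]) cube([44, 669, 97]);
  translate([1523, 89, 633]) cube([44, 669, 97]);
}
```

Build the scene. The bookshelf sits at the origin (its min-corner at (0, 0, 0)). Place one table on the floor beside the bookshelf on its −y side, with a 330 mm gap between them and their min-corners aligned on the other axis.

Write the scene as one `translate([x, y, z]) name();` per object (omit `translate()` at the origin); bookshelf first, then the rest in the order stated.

bookshelf();
translate([0, -1177, 0]) table();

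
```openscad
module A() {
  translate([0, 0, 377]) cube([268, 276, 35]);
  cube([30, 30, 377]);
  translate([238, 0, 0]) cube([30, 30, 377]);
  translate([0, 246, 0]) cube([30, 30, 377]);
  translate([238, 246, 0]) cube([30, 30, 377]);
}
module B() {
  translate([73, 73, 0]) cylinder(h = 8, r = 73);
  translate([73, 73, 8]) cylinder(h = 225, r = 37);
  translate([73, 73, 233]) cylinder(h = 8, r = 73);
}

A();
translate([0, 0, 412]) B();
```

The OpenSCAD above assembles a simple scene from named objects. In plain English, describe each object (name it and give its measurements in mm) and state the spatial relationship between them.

A is a four-legged stool. The seat is a 268×276×35 mm slab whose top surface is at z = 412 mm; four square legs, each 30×30 mm in cross-section, run from the floor (z = 0) to the underside of the seat, each flush with a corner of the seat.

B is a spool: two coaxial disc flanges of radius 73 mm and thickness 8 mm, joined by a core cylinder of radius 37 mm and height 225 mm. The lower flange rests on z = 0 and the three cylinders share a vertical axis.

The spool is on top of the stool.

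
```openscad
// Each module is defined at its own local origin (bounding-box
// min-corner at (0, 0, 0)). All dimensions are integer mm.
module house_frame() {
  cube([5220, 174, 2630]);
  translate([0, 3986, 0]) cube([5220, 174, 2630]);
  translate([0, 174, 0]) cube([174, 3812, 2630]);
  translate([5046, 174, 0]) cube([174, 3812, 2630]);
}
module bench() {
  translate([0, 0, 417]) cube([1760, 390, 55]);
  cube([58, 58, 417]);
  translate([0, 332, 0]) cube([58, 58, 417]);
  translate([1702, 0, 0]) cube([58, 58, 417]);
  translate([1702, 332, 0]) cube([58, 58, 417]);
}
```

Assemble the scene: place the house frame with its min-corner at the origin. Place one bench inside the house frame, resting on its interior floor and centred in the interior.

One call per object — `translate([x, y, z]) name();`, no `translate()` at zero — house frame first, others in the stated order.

house_frame();
translate([1730, 1885, 0]) bench();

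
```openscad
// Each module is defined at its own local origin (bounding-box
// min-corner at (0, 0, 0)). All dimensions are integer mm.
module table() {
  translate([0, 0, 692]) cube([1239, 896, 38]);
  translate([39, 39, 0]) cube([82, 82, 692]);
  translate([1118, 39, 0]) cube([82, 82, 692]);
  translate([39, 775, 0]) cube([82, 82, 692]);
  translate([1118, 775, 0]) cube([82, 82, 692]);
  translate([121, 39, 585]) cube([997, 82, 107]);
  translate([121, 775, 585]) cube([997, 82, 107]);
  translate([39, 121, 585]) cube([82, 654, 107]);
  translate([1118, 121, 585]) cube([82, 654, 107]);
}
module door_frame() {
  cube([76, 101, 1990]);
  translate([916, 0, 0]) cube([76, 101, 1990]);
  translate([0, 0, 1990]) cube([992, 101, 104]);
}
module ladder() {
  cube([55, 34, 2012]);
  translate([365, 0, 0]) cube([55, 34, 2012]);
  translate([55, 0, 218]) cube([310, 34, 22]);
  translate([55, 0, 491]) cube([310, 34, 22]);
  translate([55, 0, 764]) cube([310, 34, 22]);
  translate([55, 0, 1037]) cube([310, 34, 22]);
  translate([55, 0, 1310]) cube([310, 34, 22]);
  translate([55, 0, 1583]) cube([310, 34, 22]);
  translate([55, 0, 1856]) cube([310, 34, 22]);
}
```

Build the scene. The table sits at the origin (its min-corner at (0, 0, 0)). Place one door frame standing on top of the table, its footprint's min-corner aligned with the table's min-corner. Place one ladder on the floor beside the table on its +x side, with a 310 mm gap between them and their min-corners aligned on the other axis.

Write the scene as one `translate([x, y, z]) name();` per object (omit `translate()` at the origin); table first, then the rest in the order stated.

table();
translate([0, 0, 730]) door_frame();
translate([1549, 0, 0]) ladder();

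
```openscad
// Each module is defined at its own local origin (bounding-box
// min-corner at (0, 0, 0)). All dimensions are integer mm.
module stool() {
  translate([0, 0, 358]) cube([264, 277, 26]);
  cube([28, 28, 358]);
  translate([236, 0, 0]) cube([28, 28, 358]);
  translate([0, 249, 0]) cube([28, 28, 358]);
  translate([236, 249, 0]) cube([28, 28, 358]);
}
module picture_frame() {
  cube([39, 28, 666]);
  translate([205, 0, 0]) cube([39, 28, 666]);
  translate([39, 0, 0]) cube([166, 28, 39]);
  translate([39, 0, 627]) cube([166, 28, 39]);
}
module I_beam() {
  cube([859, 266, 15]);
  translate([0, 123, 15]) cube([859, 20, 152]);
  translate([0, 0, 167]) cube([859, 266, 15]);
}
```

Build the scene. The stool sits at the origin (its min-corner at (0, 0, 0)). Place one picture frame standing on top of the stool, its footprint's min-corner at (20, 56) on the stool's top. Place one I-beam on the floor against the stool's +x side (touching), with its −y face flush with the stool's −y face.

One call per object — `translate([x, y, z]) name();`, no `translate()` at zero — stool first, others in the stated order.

stool();
translate([20, 56, 384]) picture_frame();
translate([264, 0, 0]) I_beam();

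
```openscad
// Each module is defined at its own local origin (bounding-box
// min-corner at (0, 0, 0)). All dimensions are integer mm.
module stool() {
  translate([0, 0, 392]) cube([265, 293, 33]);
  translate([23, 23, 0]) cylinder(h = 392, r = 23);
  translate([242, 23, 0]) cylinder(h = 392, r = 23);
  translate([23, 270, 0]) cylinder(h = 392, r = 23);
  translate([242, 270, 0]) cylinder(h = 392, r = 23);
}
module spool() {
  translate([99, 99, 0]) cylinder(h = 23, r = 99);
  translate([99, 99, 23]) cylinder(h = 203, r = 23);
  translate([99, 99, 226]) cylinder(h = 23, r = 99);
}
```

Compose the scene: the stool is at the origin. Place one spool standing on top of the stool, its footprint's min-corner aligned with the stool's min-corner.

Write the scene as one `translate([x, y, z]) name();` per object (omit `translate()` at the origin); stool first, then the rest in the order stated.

stool();
translate([0, 0, 425]) spool();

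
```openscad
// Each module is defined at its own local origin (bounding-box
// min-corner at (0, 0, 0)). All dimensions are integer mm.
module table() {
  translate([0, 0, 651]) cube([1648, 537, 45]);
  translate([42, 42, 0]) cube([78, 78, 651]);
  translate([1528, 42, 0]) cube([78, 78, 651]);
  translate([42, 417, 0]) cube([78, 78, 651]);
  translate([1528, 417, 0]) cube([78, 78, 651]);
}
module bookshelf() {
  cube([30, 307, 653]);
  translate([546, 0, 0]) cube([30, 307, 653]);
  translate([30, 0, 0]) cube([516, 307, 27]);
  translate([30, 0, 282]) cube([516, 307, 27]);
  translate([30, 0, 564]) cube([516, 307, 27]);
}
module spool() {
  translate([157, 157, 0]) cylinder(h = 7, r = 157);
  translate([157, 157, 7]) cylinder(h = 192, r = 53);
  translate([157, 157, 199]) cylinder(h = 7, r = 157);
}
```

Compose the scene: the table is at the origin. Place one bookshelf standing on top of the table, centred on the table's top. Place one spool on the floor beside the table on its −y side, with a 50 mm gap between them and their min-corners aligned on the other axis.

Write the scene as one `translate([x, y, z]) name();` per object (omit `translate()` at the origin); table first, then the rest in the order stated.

table();
translate([536, 115, 696]) bookshelf();
translate([0, -364, 0]) spool();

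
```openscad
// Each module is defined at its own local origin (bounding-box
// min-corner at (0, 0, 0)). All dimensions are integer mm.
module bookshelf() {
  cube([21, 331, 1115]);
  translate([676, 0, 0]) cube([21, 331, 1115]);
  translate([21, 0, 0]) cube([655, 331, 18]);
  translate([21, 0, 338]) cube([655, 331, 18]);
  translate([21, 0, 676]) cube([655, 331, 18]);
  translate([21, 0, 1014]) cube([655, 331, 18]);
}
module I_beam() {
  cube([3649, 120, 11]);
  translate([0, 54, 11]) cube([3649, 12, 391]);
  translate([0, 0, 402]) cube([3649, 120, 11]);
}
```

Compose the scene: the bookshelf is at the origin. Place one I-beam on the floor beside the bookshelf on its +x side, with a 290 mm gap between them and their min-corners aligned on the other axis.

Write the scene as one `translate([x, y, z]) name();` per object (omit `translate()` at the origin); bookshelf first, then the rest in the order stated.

bookshelf();
translate([987, 0, 0]) I_beam();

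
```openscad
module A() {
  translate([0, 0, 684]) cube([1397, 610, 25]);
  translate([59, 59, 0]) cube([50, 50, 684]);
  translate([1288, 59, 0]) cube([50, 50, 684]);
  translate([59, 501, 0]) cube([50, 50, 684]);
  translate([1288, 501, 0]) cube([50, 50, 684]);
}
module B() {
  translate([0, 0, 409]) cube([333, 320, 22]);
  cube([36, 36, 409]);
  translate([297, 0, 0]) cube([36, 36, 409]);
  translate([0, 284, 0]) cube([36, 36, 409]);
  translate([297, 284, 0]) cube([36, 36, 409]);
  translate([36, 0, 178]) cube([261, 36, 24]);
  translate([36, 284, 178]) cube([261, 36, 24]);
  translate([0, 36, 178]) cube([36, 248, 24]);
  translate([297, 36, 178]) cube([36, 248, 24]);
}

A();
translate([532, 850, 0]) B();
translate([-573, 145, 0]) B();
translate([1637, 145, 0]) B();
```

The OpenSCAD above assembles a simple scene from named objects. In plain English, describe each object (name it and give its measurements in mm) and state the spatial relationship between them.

A is a table: top 1397 mm (x) × 610 mm (y), 25 mm thick, upper face at z = 709 mm, on four 50×50 mm square legs, each inset 59 mm from the nearest pair of top edges, running from z = 0 to the bottom of the top.

B is a four-legged stool. The seat is a 333×320×22 mm slab whose top surface is at z = 431 mm; four square legs, each 36×36 mm in cross-section, run from the floor (z = 0) to the underside of the seat, each flush with a corner of the seat. Four stretchers, 36 mm wide and 24 mm tall, connect adjacent legs with their undersides at z = 178 mm, each running between the inner faces of the legs it joins and aligned with the legs' outer faces on the other axis.

Three stools sit around the table at the +y, −x, +x sides.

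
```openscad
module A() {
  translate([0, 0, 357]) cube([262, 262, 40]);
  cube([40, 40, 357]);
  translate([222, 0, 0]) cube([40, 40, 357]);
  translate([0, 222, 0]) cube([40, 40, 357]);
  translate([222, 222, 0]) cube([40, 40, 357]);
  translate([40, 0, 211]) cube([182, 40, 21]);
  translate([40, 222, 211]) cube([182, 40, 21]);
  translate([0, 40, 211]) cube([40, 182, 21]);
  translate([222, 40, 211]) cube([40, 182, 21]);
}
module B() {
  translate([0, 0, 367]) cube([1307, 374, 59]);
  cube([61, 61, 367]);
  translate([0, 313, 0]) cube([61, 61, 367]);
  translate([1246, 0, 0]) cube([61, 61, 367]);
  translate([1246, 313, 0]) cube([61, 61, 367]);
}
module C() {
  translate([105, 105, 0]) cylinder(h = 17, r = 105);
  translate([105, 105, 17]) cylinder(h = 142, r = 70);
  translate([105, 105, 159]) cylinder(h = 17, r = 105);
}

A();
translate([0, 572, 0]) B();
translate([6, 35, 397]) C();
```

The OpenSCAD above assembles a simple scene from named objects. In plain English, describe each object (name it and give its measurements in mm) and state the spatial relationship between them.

A is a four-legged stool. The seat is 262×262 mm, 40 mm thick, top at z = 397 mm. It stands on four square legs, each 40×40 mm in cross-section, from z = 0 to the seat underside, each flush with a corner of the seat. Four stretchers, 40 mm wide and 21 mm tall, connect adjacent legs with their undersides at z = 211 mm, each running between the inner faces of the legs it joins and aligned with the legs' outer faces on the other axis.

B is a bench: a 1307×374 mm seat slab, 59 mm thick, top at z = 426 mm, on four 61×61 mm square legs flush with the seat corners and standing on z = 0.

C is a spool: two coaxial disc flanges of radius 105 mm and thickness 17 mm, joined by a core cylinder of radius 70 mm and height 142 mm. The lower flange rests on z = 0 and the three cylinders share a vertical axis.

The bench is on the floor beside the stool on its +y side. The spool is on top of the stool.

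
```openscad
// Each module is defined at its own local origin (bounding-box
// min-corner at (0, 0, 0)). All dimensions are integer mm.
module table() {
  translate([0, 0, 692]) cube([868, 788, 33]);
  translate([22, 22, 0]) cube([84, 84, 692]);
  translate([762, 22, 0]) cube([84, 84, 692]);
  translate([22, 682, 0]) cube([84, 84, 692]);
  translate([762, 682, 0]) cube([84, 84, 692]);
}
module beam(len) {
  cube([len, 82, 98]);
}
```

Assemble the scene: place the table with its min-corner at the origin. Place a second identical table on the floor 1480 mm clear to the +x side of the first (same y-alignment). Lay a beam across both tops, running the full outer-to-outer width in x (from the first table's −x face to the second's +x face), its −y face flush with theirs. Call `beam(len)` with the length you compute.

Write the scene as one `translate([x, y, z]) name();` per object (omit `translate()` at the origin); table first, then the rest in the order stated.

table();
translate([2348, 0, 0]) table();
translate([0, 0, 725]) beam(3216);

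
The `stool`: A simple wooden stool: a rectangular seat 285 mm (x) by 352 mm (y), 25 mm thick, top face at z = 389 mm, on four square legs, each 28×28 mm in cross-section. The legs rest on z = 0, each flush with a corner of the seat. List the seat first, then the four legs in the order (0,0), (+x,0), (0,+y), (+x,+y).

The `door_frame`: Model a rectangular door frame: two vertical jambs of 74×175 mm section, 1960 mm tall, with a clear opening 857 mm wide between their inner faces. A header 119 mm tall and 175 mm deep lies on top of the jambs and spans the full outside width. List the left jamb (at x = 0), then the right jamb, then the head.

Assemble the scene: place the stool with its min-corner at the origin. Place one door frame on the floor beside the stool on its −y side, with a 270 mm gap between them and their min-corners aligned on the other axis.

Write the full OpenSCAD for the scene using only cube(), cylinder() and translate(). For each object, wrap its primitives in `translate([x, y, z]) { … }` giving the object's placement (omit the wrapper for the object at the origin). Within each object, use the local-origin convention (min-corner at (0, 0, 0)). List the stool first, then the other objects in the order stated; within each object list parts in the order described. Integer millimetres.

translate([0, 0, 364]) cube([285, 352, 25]);
cube([28, 28, 364]);
translate([257, 0, 0]) cube([28, 28, 364]);
translate([0, 324, 0]) cube([28, 28, 364]);
translate([257, 324, 0]) cube([28, 28, 364]);
translate([0, -445, 0]) {
  cube([74, 175, 1960]);
  translate([931, 0, 0]) cube([74, 175, 1960]);
  translate([0, 0, 1960]) cube([1005, 175, 119]);
}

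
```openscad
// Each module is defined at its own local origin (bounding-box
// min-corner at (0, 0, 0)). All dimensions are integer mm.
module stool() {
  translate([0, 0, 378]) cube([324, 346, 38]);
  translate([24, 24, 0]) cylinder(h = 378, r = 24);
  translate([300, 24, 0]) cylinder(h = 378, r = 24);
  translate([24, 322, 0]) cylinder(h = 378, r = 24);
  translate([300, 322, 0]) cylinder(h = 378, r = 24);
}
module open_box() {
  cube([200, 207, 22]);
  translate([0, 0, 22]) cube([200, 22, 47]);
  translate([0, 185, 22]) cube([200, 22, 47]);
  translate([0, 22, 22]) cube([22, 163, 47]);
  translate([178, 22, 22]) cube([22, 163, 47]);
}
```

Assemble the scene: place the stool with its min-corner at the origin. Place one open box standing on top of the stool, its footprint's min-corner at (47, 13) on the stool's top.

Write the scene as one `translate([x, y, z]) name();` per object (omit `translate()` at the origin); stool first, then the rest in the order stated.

stool();
translate([47, 13, 416]) open_box();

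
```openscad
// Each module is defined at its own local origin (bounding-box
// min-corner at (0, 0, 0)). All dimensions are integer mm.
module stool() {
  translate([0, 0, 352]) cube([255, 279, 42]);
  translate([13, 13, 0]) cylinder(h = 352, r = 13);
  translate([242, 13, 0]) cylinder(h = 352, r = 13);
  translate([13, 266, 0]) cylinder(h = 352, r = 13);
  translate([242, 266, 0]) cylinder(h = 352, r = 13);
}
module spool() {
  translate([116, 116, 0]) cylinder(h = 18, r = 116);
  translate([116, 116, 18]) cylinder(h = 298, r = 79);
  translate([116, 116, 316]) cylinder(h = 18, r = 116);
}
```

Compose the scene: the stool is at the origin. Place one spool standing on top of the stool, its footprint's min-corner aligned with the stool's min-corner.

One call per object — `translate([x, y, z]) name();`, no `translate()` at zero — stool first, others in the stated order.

stool();
translate([0, 0, 394]) spool();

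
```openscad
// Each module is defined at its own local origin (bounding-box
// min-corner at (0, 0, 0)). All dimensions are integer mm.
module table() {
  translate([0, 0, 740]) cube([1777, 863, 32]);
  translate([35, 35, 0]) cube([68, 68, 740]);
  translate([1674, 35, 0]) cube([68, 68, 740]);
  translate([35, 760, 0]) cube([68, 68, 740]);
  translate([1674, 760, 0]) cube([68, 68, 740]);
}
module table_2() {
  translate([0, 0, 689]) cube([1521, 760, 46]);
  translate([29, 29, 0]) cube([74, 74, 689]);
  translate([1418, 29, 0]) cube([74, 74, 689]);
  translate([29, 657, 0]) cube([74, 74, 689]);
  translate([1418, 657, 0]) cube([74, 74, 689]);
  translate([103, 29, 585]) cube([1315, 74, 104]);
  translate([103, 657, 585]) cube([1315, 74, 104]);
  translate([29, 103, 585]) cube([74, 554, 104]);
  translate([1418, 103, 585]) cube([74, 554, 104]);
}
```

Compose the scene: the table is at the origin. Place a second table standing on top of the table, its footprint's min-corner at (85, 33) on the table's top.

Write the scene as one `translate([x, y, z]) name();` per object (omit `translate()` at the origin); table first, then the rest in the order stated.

table();
translate([85, 33, 772]) table_2();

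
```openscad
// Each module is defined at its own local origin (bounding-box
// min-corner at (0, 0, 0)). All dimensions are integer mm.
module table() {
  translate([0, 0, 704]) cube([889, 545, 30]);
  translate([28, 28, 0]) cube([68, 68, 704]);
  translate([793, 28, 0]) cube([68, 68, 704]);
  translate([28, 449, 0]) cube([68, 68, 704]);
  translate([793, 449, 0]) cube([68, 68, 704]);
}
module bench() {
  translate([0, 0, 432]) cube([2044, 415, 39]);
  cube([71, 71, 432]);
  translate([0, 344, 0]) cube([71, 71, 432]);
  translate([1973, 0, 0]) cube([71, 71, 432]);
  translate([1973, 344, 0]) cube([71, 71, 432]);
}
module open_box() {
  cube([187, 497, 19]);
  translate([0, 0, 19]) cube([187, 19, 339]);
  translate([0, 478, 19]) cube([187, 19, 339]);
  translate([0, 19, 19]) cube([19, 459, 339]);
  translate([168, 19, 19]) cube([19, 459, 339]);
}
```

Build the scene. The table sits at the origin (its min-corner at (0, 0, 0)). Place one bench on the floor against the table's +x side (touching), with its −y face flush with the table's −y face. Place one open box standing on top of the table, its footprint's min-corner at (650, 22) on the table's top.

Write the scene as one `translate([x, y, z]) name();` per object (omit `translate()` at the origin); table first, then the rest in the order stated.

table();
translate([889, 0, 0]) bench();
translate([650, 22, 734]) open_box();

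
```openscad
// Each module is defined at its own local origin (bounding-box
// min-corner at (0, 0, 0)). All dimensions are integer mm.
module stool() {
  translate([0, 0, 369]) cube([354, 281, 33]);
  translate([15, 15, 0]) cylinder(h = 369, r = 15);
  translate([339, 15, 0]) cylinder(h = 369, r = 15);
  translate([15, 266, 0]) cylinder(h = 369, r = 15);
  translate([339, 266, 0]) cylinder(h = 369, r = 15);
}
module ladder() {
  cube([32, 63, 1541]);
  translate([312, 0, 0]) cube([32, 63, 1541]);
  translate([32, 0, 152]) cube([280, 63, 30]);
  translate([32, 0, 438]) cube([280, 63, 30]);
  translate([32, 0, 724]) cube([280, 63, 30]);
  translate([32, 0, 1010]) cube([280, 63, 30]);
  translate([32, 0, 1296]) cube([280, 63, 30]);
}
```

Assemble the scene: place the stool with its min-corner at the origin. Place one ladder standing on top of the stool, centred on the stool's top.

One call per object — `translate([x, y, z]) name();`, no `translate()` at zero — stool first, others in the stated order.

stool();
translate([5, 109, 402]) ladder();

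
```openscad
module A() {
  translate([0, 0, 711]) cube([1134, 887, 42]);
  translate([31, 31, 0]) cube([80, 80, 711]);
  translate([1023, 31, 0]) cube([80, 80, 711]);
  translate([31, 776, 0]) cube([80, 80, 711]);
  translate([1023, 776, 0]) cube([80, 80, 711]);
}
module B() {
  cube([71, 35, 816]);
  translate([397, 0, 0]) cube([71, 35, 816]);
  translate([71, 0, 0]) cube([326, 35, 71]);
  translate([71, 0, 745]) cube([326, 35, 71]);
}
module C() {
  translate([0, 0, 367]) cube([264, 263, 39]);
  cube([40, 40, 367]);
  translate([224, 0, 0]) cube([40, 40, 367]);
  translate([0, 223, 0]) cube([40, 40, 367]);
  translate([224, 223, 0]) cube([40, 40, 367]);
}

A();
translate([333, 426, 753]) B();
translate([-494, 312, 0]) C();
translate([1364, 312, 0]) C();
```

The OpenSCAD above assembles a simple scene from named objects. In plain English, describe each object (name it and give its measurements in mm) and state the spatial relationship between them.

A is a table with a 1134×887 mm rectangular top, 42 mm thick, top surface at z = 753 mm, supported by four 80×80 mm square legs, each inset 31 mm from the nearest pair of top edges, running from the floor.

B is a rectangular picture frame lying in the x–z plane (depth along y). The opening is 326 mm wide (x) by 674 mm tall (z), surrounded by a border 71 mm wide on all four sides. The frame is 35 mm deep and is made of two full-height vertical stiles with two horizontal rails fitted between them.

C is a four-legged stool. The seat is a 264×263×39 mm slab whose top surface is at z = 406 mm; four square legs, each 40×40 mm in cross-section, run from the floor (z = 0) to the underside of the seat, each flush with a corner of the seat.

The picture frame is on top of the table, centred. Two stools sit around the table at the −x, +x sides.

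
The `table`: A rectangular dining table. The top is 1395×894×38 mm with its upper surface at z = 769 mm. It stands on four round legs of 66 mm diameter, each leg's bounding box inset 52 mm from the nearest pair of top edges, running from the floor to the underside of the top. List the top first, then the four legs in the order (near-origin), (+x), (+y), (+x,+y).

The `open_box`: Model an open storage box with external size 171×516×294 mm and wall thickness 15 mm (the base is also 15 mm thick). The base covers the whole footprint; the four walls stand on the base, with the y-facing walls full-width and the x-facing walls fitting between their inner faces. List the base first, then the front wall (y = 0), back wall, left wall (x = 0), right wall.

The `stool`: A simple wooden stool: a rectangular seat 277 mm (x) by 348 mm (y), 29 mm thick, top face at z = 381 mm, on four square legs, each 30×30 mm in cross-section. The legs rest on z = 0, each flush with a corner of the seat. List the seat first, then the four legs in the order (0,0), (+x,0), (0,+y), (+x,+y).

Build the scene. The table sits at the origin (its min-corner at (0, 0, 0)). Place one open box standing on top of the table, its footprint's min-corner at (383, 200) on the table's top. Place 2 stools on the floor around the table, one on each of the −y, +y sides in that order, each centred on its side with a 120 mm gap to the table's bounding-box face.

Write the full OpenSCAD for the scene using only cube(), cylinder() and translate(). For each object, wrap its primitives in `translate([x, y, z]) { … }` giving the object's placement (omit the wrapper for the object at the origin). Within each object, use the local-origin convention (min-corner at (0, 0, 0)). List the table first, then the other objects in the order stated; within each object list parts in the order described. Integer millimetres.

translate([0, 0, 731]) cube([1395, 894, 38]);
translate([85, 85, 0]) cylinder(h = 731, r = 33);
translate([1310, 85, 0]) cylinder(h = 731, r = 33);
translate([85, 809, 0]) cylinder(h = 731, r = 33);
translate([1310, 809, 0]) cylinder(h = 731, r = 33);
translate([383, 200, 769]) {
  cube([171, 516, 15]);
  translate([0, 0, 15]) cube([171, 15, 279]);
  translate([0, 501, 15]) cube([171, 15, 279]);
  translate([0, 15, 15]) cube([15, 486, 279]);
  translate([156, 15, 15]) cube([15, 486, 279]);
}
translate([559, -468, 0]) {
  translate([0, 0, 352]) cube([277, 348, 29]);
  cube([30, 30, 352]);
  translate([247, 0, 0]) cube([30, 30, 352]);
  translate([0, 318, 0]) cube([30, 30, 352]);
  translate([247, 318, 0]) cube([30, 30, 352]);
}
translate([559, 1014, 0]) {
  translate([0, 0, 352]) cube([277, 348, 29]);
  cube([30, 30, 352]);
  translate([247, 0, 0]) cube([30, 30, 352]);
  translate([0, 318, 0]) cube([30, 30, 352]);
  translate([247, 318, 0]) cube([30, 30, 352]);
}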